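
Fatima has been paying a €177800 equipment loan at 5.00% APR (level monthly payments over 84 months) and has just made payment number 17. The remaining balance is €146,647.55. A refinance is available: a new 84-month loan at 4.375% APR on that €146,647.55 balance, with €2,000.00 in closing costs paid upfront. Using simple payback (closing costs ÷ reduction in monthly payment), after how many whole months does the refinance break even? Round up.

5 months

Current payment = 177,800 × 5%/12 / (1 − (1+0.0041667)^−84) = €2,513.01.
Refinanced payment = 146,647.55 × 0.0036458 / (1 − (1+0.0036458)^−84) = €2,029.91.
Monthly savings = €2,513.01 − €2,029.91 = €483.10.
Break-even = €2,000.00 / €483.10 = 4.14 → 5 months.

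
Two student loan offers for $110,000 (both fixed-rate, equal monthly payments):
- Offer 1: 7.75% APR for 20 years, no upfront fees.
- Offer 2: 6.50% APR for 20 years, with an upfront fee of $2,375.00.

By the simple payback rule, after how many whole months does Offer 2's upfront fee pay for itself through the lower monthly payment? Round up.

Offer 1: at 7.75% the monthly rate is 0.0064583, so the payment is 110,000 × 0.0064583 / (1 − 1.0064583^−240) = $903.04.
Offer 2: at 6.50% the monthly rate is 0.0054167, so the payment is 110,000 × 0.0054167 / (1 − 1.0054167^−240) = $820.13.
Monthly savings = $903.04 − $820.13 = $82.91.
Break-even = $2,375.00 / $82.91 = 28.65 → 29 months.

29 months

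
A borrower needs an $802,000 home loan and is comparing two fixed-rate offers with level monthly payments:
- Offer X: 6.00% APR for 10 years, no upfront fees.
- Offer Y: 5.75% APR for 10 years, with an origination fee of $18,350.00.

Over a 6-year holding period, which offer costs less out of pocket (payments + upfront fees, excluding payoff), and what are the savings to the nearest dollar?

Offer X by $11,125

Offer X: monthly rate = 6%/12 = 0.0050000; payment = 802,000 × 0.0050000 / (1 − (1+0.0050000)^−120) = $8,903.84.
Offer Y: monthly rate = 5.75%/12 = 0.0047917; payment = 802,000 × 0.0047917 / (1 − (1+0.0047917)^−120) = $8,803.49.
Over 72 months: Offer X costs 72 × $8,903.84 = $641,076.48; Offer Y costs 72 × $8,803.49 + $18,350.00 = $652,201.28.
Offer X is cheaper by $652,201.28 − $641,076.48 = $11,124.80.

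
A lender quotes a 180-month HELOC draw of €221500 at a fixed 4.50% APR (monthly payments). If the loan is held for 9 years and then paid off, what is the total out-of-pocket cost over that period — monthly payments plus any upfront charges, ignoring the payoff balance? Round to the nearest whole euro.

Monthly rate = 4.5%/12 = 0.0037500; payment = 221,500 × 0.0037500 / (1 − (1+0.0037500)^−180) = €1,694.46.
Total outlay = 108 × €1,694.46 = €183,001.68.

€183,002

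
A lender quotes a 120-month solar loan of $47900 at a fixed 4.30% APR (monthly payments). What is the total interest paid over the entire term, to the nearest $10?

$11,120

Monthly rate = 4.3%/12 = 0.0035833; payment = 47,900 × 0.0035833 / (1 − (1+0.0035833)^−120) = $491.82.
Total paid = 120 × $491.82 = $59,018.40; interest = $59,018.40 − $47,900 = $11,118.40.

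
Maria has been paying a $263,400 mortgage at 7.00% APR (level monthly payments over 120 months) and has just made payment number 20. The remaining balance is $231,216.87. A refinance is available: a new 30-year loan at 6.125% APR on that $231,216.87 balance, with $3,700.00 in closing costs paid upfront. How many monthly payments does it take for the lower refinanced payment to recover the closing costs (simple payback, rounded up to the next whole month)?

3 months

Current payment = 263,400 × 7%/12 / (1 − (1+0.0058333)^−120) = $3,058.30.
Refinanced payment = 231,216.87 × 0.0051042 / (1 − (1+0.0051042)^−360) = $1,404.90.
Monthly savings = $3,058.30 − $1,404.90 = $1,653.40.
Break-even = $3,700.00 / $1,653.40 = 2.24 → 3 months.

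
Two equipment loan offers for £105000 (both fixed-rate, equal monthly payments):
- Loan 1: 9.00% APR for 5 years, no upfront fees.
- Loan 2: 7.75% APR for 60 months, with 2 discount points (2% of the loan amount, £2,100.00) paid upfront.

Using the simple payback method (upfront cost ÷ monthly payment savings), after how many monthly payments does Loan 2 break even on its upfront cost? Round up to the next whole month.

Loan 1: monthly rate = 9%/12 = 0.0075000; payment = 105,000 × 0.0075000 / (1 − (1+0.0075000)^−60) = £2,179.63.
Loan 2: at 7.75% the monthly rate is 0.0064583, so the payment is 105,000 × 0.0064583 / (1 − 1.0064583^−60) = £2,116.48.
Monthly savings = £2,179.63 − £2,116.48 = £63.15.
Break-even = £2,100.00 / £63.15 = 33.25 → 34 months.

34 months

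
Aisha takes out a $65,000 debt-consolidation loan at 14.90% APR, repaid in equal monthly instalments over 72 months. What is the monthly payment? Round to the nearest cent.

$1,370.90

At 14.90% the monthly rate is 0.0124167, so the payment is 65,000 × 0.0124167 / (1 − 1.0124167^−72) = $1,370.90.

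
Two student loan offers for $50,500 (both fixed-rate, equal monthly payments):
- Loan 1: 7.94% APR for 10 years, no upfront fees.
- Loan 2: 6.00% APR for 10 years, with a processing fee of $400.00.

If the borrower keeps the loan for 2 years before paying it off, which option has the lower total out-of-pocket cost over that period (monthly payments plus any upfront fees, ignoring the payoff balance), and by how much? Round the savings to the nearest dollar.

Loan 1: at 7.94% the monthly rate is 0.0066167, so the payment is 50,500 × 0.0066167 / (1 − 1.0066167^−120) = $611.10.
Loan 2: at 6.00% the monthly rate is 0.0050000, so the payment is 50,500 × 0.0050000 / (1 − 1.0050000^−120) = $560.65.
Over 24 months: Loan 1 costs 24 × $611.10 = $14,666.40; Loan 2 costs 24 × $560.65 + $400.00 = $13,855.60.
Loan 2 is cheaper by $14,666.40 − $13,855.60 = $810.80.

Loan 2 by $811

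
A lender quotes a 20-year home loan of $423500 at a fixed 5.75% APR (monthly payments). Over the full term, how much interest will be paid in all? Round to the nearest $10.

$290,100

At 5.75% the monthly rate is 0.0047917, so the payment is 423,500 × 0.0047917 / (1 − 1.0047917^−240) = $2,973.32.
Total paid = 240 × $2,973.32 = $713,596.80; interest = $713,596.80 − $423,500 = $290,096.80.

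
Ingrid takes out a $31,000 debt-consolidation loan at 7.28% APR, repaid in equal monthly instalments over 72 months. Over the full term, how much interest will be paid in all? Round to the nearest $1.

At 7.28% the monthly rate is 0.0060667, so the payment is 31,000 × 0.0060667 / (1 − 1.0060667^−72) = $532.70.
Total paid = 72 × $532.70 = $38,354.40; interest = $38,354.40 − $31,000 = $7,354.40.

$7,354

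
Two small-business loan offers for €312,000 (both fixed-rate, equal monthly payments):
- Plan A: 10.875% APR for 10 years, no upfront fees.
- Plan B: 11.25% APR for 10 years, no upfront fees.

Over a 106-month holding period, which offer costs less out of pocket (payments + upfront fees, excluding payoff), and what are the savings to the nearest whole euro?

Plan A: at 10.875% the monthly rate is 0.0090625, so the payment is 312,000 × 0.0090625 / (1 − 1.0090625^−120) = €4,275.75.
Plan B: monthly rate = 11.25%/12 = 0.0093750; payment = 312,000 × 0.0093750 / (1 − (1+0.0093750)^−120) = €4,342.07.
Over 106 months: Plan A costs 106 × €4,275.75 = €453,229.50; Plan B costs 106 × €4,342.07 = €460,259.42.
Plan A is cheaper by €460,259.42 − €453,229.50 = €7,029.92.

Plan A by €7,030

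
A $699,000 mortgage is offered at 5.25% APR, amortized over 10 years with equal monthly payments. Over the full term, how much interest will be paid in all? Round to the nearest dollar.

At 5.25% the monthly rate is 0.0043750, so the payment is 699,000 × 0.0043750 / (1 − 1.0043750^−120) = $7,499.69.
Total paid = 120 × $7,499.69 = $899,962.80; interest = $899,962.80 − $699,000 = $200,962.80.

$200,963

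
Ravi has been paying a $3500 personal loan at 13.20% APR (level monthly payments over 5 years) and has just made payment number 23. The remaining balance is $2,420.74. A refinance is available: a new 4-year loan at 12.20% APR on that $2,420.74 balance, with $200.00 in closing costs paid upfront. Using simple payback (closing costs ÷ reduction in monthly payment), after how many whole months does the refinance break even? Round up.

13 months

Current payment = 3,500 × 13.2%/12 / (1 − (1+0.0110000)^−60) = $79.99.
Refinanced payment = 2,420.74 × 0.0101667 / (1 − (1+0.0101667)^−48) = $63.99.
Monthly savings = $79.99 − $63.99 = $16.00.
Break-even = $200.00 / $16.00 = 12.50 → 13 months.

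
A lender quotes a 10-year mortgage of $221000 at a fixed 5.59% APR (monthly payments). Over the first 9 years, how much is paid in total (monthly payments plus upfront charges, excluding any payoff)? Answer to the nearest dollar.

At 5.59% the monthly rate is 0.0046583, so the payment is 221,000 × 0.0046583 / (1 − 1.0046583^−120) = $2,408.30.
Total outlay = 108 × $2,408.30 = $260,096.40.

$260,096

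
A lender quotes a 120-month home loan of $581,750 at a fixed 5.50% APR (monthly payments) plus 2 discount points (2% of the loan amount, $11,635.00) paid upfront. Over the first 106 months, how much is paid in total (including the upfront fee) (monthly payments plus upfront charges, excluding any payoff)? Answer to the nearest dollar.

$680,868

At 5.50% the monthly rate is 0.0045833, so the payment is 581,750 × 0.0045833 / (1 − 1.0045833^−120) = $6,313.52.
Total outlay = 106 × $6,313.52 + $11,635.00 = $680,868.12.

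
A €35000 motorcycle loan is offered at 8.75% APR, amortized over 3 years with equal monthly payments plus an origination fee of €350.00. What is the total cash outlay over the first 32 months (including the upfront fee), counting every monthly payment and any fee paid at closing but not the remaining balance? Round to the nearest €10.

€35,840

At 8.75% the monthly rate is 0.0072917, so the payment is 35,000 × 0.0072917 / (1 − 1.0072917^−36) = €1,108.92.
Total outlay = 32 × €1,108.92 + €350.00 = €35,835.44.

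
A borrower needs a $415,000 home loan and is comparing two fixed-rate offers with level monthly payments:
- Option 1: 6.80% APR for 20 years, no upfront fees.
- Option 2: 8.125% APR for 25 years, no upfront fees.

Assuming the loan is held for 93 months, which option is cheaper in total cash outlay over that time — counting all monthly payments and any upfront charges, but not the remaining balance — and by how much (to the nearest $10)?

Option 1: at 6.80% the monthly rate is 0.0056667, so the payment is 415,000 × 0.0056667 / (1 − 1.0056667^−240) = $3,167.86.
Option 2: at 8.125% the monthly rate is 0.0067708, so the payment is 415,000 × 0.0067708 / (1 − 1.0067708^−300) = $3,237.48.
Over 93 months: Option 1 costs 93 × $3,167.86 = $294,610.98; Option 2 costs 93 × $3,237.48 = $301,085.64.
Option 1 is cheaper by $301,085.64 − $294,610.98 = $6,474.66.

Option 1 by $6,470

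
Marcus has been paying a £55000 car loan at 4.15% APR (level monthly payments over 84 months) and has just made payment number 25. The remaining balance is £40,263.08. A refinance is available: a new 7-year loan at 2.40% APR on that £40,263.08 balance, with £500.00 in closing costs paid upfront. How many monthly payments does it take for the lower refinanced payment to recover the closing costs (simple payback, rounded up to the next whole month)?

3 months

Current payment = 55,000 × 4.15%/12 / (1 − (1+0.0034583)^−84) = £755.59.
Refinanced payment = 40,263.08 × 0.0020000 / (1 − (1+0.0020000)^−84) = £521.19.
Monthly savings = £755.59 − £521.19 = £234.40.
Break-even = £500.00 / £234.40 = 2.13 → 3 months.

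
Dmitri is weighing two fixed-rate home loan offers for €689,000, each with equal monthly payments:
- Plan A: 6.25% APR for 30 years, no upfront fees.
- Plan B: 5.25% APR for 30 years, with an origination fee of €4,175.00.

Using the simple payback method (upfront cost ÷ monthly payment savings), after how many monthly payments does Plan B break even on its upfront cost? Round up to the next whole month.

Plan A: at 6.25% the monthly rate is 0.0052083, so the payment is 689,000 × 0.0052083 / (1 − 1.0052083^−360) = €4,242.29.
Plan B: monthly rate = 5.25%/12 = 0.0043750; payment = 689,000 × 0.0043750 / (1 − (1+0.0043750)^−360) = €3,804.68.
Monthly savings = €4,242.29 − €3,804.68 = €437.61.
Break-even = €4,175.00 / €437.61 = 9.54 → 10 months.

10 months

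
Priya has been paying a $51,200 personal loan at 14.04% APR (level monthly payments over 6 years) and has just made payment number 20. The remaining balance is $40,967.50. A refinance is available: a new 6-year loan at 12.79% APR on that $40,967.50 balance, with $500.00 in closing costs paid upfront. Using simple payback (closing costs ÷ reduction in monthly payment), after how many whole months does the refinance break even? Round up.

3 months

Current payment = 51,200 × 14.04%/12 / (1 − (1+0.0117000)^−72) = $1,056.11.
Refinanced payment = 40,967.50 × 0.0106583 / (1 − (1+0.0106583)^−72) = $817.85.
Monthly savings = $1,056.11 − $817.85 = $238.26.
Break-even = $500.00 / $238.26 = 2.10 → 3 months.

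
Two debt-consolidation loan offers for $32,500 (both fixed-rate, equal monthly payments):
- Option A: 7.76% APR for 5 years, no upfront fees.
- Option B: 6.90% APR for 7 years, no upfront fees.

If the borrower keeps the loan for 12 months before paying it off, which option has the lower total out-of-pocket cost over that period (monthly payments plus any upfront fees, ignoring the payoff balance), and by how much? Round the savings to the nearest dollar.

Option A: monthly rate = 7.76%/12 = 0.0064667; payment = 32,500 × 0.0064667 / (1 − (1+0.0064667)^−60) = $655.26.
Option B: at 6.90% the monthly rate is 0.0057500, so the payment is 32,500 × 0.0057500 / (1 − 1.0057500^−84) = $488.92.
Over 12 months: Option A costs 12 × $655.26 = $7,863.12; Option B costs 12 × $488.92 = $5,867.04.
Option B is cheaper by $7,863.12 − $5,867.04 = $1,996.08.

Option B by $1,996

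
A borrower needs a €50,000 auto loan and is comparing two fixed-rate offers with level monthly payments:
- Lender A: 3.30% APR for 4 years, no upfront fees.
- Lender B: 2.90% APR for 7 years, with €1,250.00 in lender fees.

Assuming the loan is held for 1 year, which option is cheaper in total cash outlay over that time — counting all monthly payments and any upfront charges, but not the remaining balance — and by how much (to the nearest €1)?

Lender B by €4,209

Lender A: at 3.30% the monthly rate is 0.0027500, so the payment is 50,000 × 0.0027500 / (1 − 1.0027500^−48) = €1,113.36.
Lender B: at 2.90% the monthly rate is 0.0024167, so the payment is 50,000 × 0.0024167 / (1 − 1.0024167^−84) = €658.41.
Over 12 months: Lender A costs 12 × €1,113.36 = €13,360.32; Lender B costs 12 × €658.41 + €1,250.00 = €9,150.92.
Lender B is cheaper by €13,360.32 − €9,150.92 = €4,209.40.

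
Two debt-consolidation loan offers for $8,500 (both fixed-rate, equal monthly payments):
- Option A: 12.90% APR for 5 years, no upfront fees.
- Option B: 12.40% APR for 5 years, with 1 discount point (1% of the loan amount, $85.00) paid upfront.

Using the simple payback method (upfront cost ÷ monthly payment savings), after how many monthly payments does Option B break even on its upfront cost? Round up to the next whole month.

Option A: monthly rate = 12.9%/12 = 0.0107500; payment = 8,500 × 0.0107500 / (1 − (1+0.0107500)^−60) = $192.97.
Option B: monthly rate = 12.4%/12 = 0.0103333; payment = 8,500 × 0.0103333 / (1 − (1+0.0103333)^−60) = $190.80.
Monthly savings = $192.97 − $190.80 = $2.17.
Break-even = $85.00 / $2.17 = 39.17 → 40 months.

40 months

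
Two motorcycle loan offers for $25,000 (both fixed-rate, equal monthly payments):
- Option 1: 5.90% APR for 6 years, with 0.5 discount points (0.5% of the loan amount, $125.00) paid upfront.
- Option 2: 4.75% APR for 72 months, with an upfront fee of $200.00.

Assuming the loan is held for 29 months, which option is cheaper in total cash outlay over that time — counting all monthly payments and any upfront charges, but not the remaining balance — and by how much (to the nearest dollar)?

Option 1: at 5.90% the monthly rate is 0.0049167, so the payment is 25,000 × 0.0049167 / (1 − 1.0049167^−72) = $413.14.
Option 2: monthly rate = 4.75%/12 = 0.0039583; payment = 25,000 × 0.0039583 / (1 − (1+0.0039583)^−72) = $399.73.
Over 29 months: Option 1 costs 29 × $413.14 + $125.00 = $12,106.06; Option 2 costs 29 × $399.73 + $200.00 = $11,792.17.
Option 2 is cheaper by $12,106.06 − $11,792.17 = $313.89.

Option 2 by $314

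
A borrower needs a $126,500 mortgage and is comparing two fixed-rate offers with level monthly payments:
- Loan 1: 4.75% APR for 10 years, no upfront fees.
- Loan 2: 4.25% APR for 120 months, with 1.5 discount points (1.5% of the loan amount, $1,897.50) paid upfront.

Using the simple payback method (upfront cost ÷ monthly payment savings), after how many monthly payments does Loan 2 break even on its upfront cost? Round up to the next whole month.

63 months

Loan 1: at 4.75% the monthly rate is 0.0039583, so the payment is 126,500 × 0.0039583 / (1 − 1.0039583^−120) = $1,326.32.
Loan 2: monthly rate = 4.25%/12 = 0.0035417; payment = 126,500 × 0.0035417 / (1 − (1+0.0035417)^−120) = $1,295.83.
Monthly savings = $1,326.32 − $1,295.83 = $30.49.
Break-even = $1,897.50 / $30.49 = 62.23 → 63 months.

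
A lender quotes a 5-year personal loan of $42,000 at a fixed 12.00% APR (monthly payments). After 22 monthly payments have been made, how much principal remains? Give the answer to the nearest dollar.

$29,415

With monthly rate i = 12%/12 = 0.0100000, the balance after k of n payments is P · [(1+i)^n − (1+i)^k] / [(1+i)^n − 1].
(1+0.0100000)^60 = 1.81669670 and (1+0.0100000)^22 = 1.24471586, so the balance is 42,000 × (1.81669670 − 1.24471586) / (1.81669670 − 1) = $29,415.08.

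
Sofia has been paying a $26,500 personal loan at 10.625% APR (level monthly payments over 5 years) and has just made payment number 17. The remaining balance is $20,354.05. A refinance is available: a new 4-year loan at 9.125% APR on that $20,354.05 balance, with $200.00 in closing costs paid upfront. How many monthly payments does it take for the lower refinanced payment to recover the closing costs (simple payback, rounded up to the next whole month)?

Current payment = 26,500 × 10.625%/12 / (1 − (1+0.0088542)^−60) = $571.23.
Refinanced payment = 20,354.05 × 0.0076042 / (1 − (1+0.0076042)^−48) = $507.72.
Monthly savings = $571.23 − $507.72 = $63.51.
Break-even = $200.00 / $63.51 = 3.15 → 4 months.

4 months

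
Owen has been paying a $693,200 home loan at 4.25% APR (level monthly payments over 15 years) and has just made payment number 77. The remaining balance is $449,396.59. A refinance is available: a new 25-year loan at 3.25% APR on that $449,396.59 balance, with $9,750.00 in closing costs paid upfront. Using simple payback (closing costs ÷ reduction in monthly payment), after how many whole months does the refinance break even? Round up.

Current payment = 693,200 × 4.25%/12 / (1 − (1+0.0035417)^−180) = $5,214.79.
Refinanced payment = 449,396.59 × 0.0027083 / (1 − (1+0.0027083)^−300) = $2,189.98.
Monthly savings = $5,214.79 − $2,189.98 = $3,024.81.
Break-even = $9,750.00 / $3,024.81 = 3.22 → 4 months.

4 months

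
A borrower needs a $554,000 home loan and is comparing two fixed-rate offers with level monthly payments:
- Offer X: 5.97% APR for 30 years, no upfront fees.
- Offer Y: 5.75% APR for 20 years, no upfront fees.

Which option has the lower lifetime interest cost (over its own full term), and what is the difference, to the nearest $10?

Offer X: at 5.97% the monthly rate is 0.0049750, so the payment is 554,000 × 0.0049750 / (1 − 1.0049750^−360) = $3,310.83.
Total interest on Offer X = 360 × $3,310.83 − $554,000 = $637,898.80.
Offer Y: at 5.75% the monthly rate is 0.0047917, so the payment is 554,000 × 0.0047917 / (1 − 1.0047917^−240) = $3,889.54.
Total interest on Offer Y = 240 × $3,889.54 − $554,000 = $379,489.60.
Offer Y is lower by $258,409.20.

Offer Y by $258,410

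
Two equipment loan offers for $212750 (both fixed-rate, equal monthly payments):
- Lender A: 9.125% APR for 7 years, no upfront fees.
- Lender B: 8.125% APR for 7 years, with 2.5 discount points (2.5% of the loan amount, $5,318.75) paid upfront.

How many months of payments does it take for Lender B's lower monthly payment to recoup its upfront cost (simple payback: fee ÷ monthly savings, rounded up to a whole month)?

Lender A: monthly rate = 9.125%/12 = 0.0076042; payment = 212,750 × 0.0076042 / (1 − (1+0.0076042)^−84) = $3,436.46.
Lender B: at 8.125% the monthly rate is 0.0067708, so the payment is 212,750 × 0.0067708 / (1 − 1.0067708^−84) = $3,329.23.
Monthly savings = $3,436.46 − $3,329.23 = $107.23.
Break-even = $5,318.75 / $107.23 = 49.60 → 50 months.

50 months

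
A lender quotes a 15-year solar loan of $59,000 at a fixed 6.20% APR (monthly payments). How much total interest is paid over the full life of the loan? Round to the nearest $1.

$31,769

At 6.20% the monthly rate is 0.0051667, so the payment is 59,000 × 0.0051667 / (1 − 1.0051667^−180) = $504.27.
Total paid = 180 × $504.27 = $90,768.60; interest = $90,768.60 − $59,000 = $31,768.60.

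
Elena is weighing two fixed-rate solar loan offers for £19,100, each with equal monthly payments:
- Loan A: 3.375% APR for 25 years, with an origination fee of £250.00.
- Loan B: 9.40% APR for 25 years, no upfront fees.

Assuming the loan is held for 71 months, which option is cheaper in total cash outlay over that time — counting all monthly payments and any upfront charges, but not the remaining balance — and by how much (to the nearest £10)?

Loan A by £4,810

Loan A: monthly rate = 3.375%/12 = 0.0028125; payment = 19,100 × 0.0028125 / (1 − (1+0.0028125)^−300) = £94.34.
Loan B: at 9.40% the monthly rate is 0.0078333, so the payment is 19,100 × 0.0078333 / (1 − 1.0078333^−300) = £165.55.
Over 71 months: Loan A costs 71 × £94.34 + £250.00 = £6,948.14; Loan B costs 71 × £165.55 = £11,754.05.
Loan A is cheaper by £11,754.05 − £6,948.14 = £4,805.91.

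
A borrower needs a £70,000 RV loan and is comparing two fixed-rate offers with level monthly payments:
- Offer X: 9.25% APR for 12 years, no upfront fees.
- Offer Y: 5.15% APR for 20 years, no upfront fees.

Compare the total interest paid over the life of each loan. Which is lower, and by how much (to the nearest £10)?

Offer X: monthly rate = 9.25%/12 = 0.0077083; payment = 70,000 × 0.0077083 / (1 − (1+0.0077083)^−144) = £806.51.
Total interest on Offer X = 144 × £806.51 − £70,000 = £46,137.44.
Offer Y: at 5.15% the monthly rate is 0.0042917, so the payment is 70,000 × 0.0042917 / (1 − 1.0042917^−240) = £467.79.
Total interest on Offer Y = 240 × £467.79 − £70,000 = £42,269.60.
Offer Y is lower by £3,867.84.

Offer Y by £3,870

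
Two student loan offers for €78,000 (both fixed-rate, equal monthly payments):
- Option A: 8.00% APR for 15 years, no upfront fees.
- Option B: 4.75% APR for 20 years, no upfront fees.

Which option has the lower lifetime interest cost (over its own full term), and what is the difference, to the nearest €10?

Option B by €13,200

Option A: at 8.00% the monthly rate is 0.0066667, so the payment is 78,000 × 0.0066667 / (1 − 1.0066667^−180) = €745.41.
Total interest on Option A = 180 × €745.41 − €78,000 = €56,173.80.
Option B: at 4.75% the monthly rate is 0.0039583, so the payment is 78,000 × 0.0039583 / (1 − 1.0039583^−240) = €504.05.
Total interest on Option B = 240 × €504.05 − €78,000 = €42,972.00.
Option B is lower by €13,201.80.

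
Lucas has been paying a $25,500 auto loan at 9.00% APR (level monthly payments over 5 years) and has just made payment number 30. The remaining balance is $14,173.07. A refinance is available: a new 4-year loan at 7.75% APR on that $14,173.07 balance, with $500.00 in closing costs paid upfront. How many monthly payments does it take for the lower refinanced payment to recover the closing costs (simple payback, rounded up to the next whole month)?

Current payment = 25,500 × 9%/12 / (1 − (1+0.0075000)^−60) = $529.34.
Refinanced payment = 14,173.07 × 0.0064583 / (1 − (1+0.0064583)^−48) = $344.35.
Monthly savings = $529.34 − $344.35 = $184.99.
Break-even = $500.00 / $184.99 = 2.70 → 3 months.

3 months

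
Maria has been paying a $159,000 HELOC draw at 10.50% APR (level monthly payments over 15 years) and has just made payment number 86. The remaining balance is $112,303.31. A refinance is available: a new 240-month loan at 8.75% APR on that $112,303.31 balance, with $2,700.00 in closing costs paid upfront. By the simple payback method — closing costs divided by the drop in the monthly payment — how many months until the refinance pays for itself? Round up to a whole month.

Current payment = 159,000 × 10.5%/12 / (1 − (1+0.0087500)^−180) = $1,757.58.
Refinanced payment = 112,303.31 × 0.0072917 / (1 − (1+0.0072917)^−240) = $992.44.
Monthly savings = $1,757.58 − $992.44 = $765.14.
Break-even = $2,700.00 / $765.14 = 3.53 → 4 months.

4 months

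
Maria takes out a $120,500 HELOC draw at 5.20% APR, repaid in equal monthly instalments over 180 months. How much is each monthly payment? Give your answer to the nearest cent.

$965.51

At 5.20% the monthly rate is 0.0043333, so the payment is 120,500 × 0.0043333 / (1 − 1.0043333^−180) = $965.51.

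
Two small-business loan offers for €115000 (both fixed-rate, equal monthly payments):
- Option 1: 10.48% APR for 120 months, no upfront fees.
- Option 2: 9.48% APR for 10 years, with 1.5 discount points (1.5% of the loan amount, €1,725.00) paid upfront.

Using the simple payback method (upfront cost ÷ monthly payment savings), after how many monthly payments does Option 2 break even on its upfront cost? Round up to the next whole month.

28 months

Option 1: monthly rate = 10.48%/12 = 0.0087333; payment = 115,000 × 0.0087333 / (1 − (1+0.0087333)^−120) = €1,550.46.
Option 2: monthly rate = 9.48%/12 = 0.0079000; payment = 115,000 × 0.0079000 / (1 − (1+0.0079000)^−120) = €1,486.81.
Monthly savings = €1,550.46 − €1,486.81 = €63.65.
Break-even = €1,725.00 / €63.65 = 27.10 → 28 months.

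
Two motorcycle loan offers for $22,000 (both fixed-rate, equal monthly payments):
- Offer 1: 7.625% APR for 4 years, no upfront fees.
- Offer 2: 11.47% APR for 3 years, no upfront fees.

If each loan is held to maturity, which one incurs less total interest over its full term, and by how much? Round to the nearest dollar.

Offer 1 by $511

Offer 1: at 7.625% the monthly rate is 0.0063542, so the payment is 22,000 × 0.0063542 / (1 − 1.0063542^−48) = $533.22.
Total interest on Offer 1 = 48 × $533.22 − $22,000 = $3,594.56.
Offer 2: at 11.47% the monthly rate is 0.0095583, so the payment is 22,000 × 0.0095583 / (1 − 1.0095583^−36) = $725.16.
Total interest on Offer 2 = 36 × $725.16 − $22,000 = $4,105.76.
Offer 1 is lower by $511.20.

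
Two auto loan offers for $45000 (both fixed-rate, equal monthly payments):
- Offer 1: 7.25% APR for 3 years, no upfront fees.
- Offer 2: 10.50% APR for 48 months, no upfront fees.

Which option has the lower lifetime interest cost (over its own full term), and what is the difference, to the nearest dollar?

Offer 1: at 7.25% the monthly rate is 0.0060417, so the payment is 45,000 × 0.0060417 / (1 − 1.0060417^−36) = $1,394.62.
Total interest on Offer 1 = 36 × $1,394.62 − $45,000 = $5,206.32.
Offer 2: at 10.50% the monthly rate is 0.0087500, so the payment is 45,000 × 0.0087500 / (1 − 1.0087500^−48) = $1,152.15.
Total interest on Offer 2 = 48 × $1,152.15 − $45,000 = $10,303.20.
Offer 1 is lower by $5,096.88.

Offer 1 by $5,097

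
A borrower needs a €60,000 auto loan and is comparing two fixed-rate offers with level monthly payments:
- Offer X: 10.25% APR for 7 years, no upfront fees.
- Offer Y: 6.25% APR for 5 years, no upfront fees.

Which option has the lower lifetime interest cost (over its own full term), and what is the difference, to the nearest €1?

Offer X: at 10.25% the monthly rate is 0.0085417, so the payment is 60,000 × 0.0085417 / (1 − 1.0085417^−84) = €1,003.84.
Total interest on Offer X = 84 × €1,003.84 − €60,000 = €24,322.56.
Offer Y: at 6.25% the monthly rate is 0.0052083, so the payment is 60,000 × 0.0052083 / (1 − 1.0052083^−60) = €1,166.96.
Total interest on Offer Y = 60 × €1,166.96 − €60,000 = €10,017.60.
Offer Y is lower by €14,304.96.

Offer Y by €14,305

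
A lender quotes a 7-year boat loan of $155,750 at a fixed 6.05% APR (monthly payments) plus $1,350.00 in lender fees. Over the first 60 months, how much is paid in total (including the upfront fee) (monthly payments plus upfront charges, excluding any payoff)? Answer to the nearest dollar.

At 6.05% the monthly rate is 0.0050417, so the payment is 155,750 × 0.0050417 / (1 − 1.0050417^−84) = $2,279.02.
Total outlay = 60 × $2,279.02 + $1,350.00 = $138,091.20.

$138,091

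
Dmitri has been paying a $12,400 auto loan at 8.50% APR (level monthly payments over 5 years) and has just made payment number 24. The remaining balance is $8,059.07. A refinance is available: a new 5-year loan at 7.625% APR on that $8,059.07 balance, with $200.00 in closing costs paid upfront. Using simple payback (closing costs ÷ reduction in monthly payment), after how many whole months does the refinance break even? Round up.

3 months

Current payment = 12,400 × 8.5%/12 / (1 − (1+0.0070833)^−60) = $254.40.
Refinanced payment = 8,059.07 × 0.0063542 / (1 − (1+0.0063542)^−60) = $161.97.
Monthly savings = $254.40 − $161.97 = $92.43.
Break-even = $200.00 / $92.43 = 2.16 → 3 months.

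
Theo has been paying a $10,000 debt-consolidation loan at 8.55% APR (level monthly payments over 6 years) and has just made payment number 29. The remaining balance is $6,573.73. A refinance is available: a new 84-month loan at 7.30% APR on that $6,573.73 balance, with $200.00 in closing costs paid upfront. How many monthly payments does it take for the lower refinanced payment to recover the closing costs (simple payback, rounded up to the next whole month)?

3 months

Current payment = 10,000 × 8.55%/12 / (1 − (1+0.0071250)^−72) = $178.03.
Refinanced payment = 6,573.73 × 0.0060833 / (1 − (1+0.0060833)^−84) = $100.18.
Monthly savings = $178.03 − $100.18 = $77.85.
Break-even = $200.00 / $77.85 = 2.57 → 3 months.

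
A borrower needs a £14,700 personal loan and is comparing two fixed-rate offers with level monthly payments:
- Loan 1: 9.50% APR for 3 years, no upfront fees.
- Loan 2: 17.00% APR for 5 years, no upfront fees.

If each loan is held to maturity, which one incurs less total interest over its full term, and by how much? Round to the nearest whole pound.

Loan 1: at 9.50% the monthly rate is 0.0079167, so the payment is 14,700 × 0.0079167 / (1 − 1.0079167^−36) = £470.88.
Total interest on Loan 1 = 36 × £470.88 − £14,700 = £2,251.68.
Loan 2: monthly rate = 17%/12 = 0.0141667; payment = 14,700 × 0.0141667 / (1 − (1+0.0141667)^−60) = £365.33.
Total interest on Loan 2 = 60 × £365.33 − £14,700 = £7,219.80.
Loan 1 is lower by £4,968.12.

Loan 1 by £4,968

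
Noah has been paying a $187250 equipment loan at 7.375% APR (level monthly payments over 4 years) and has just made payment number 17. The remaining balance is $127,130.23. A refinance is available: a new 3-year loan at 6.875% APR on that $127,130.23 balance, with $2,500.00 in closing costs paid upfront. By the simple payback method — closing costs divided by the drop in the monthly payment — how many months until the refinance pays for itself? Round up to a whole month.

Current payment = 187,250 × 7.375%/12 / (1 − (1+0.0061458)^−48) = $4,516.58.
Refinanced payment = 127,130.23 × 0.0057292 / (1 − (1+0.0057292)^−36) = $3,918.15.
Monthly savings = $4,516.58 − $3,918.15 = $598.43.
Break-even = $2,500.00 / $598.43 = 4.18 → 5 months.

5 months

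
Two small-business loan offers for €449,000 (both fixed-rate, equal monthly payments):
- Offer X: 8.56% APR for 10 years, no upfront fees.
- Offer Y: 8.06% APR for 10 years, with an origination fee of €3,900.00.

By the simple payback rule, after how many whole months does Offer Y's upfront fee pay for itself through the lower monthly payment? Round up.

33 months

Offer X: monthly rate = 8.56%/12 = 0.0071333; payment = 449,000 × 0.0071333 / (1 − (1+0.0071333)^−120) = €5,581.38.
Offer Y: at 8.06% the monthly rate is 0.0067167, so the payment is 449,000 × 0.0067167 / (1 − 1.0067167^−120) = €5,461.85.
Monthly savings = €5,581.38 − €5,461.85 = €119.53.
Break-even = €3,900.00 / €119.53 = 32.63 → 33 months.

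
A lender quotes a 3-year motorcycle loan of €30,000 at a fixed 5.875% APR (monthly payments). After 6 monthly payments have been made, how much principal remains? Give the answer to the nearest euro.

With monthly rate i = 5.875%/12 = 0.0048958, the balance after k of n payments is P · [(1+i)^n − (1+i)^k] / [(1+i)^n − 1].
(1+0.0048958)^36 = 1.19222339 and (1+0.0048958)^6 = 1.02973689, so the balance is 30,000 × (1.19222339 − 1.02973689) / (1.19222339 − 1) = €25,359.01.

€25,359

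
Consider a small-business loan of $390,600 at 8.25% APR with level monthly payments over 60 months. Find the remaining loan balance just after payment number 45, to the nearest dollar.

With monthly rate i = 8.25%/12 = 0.0068750, the balance after k of n payments is P · [(1+i)^n − (1+i)^k] / [(1+i)^n − 1].
(1+0.0068750)^60 = 1.50845884 and (1+0.0068750)^45 = 1.36113155, so the balance is 390,600 × (1.50845884 − 1.36113155) / (1.50845884 − 1) = $113,177.39.

$113,177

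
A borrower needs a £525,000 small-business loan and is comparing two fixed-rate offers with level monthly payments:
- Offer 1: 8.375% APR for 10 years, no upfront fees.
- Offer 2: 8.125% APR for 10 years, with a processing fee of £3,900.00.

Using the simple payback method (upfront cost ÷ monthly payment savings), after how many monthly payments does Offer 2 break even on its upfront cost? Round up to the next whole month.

Offer 1: monthly rate = 8.375%/12 = 0.0069792; payment = 525,000 × 0.0069792 / (1 − (1+0.0069792)^−120) = £6,474.20.
Offer 2: monthly rate = 8.125%/12 = 0.0067708; payment = 525,000 × 0.0067708 / (1 − (1+0.0067708)^−120) = £6,404.43.
Monthly savings = £6,474.20 − £6,404.43 = £69.77.
Break-even = £3,900.00 / £69.77 = 55.90 → 56 months.

56 months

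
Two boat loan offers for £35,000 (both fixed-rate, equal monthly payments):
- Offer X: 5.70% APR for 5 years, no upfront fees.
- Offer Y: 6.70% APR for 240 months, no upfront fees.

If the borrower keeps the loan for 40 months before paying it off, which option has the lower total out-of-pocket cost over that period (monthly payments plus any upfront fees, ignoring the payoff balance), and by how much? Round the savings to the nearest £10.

Offer X: monthly rate = 5.7%/12 = 0.0047500; payment = 35,000 × 0.0047500 / (1 − (1+0.0047500)^−60) = £671.78.
Offer Y: at 6.70% the monthly rate is 0.0055833, so the payment is 35,000 × 0.0055833 / (1 − 1.0055833^−240) = £265.09.
Over 40 months: Offer X costs 40 × £671.78 = £26,871.20; Offer Y costs 40 × £265.09 = £10,603.60.
Offer Y is cheaper by £26,871.20 − £10,603.60 = £16,267.60.

Offer Y by £16,270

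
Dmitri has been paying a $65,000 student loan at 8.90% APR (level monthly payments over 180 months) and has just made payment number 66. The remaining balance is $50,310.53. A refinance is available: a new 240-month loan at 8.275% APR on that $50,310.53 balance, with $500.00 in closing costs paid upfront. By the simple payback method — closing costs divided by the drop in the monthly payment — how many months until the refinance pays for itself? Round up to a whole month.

3 months

Current payment = 65,000 × 8.9%/12 / (1 − (1+0.0074167)^−180) = $655.41.
Refinanced payment = 50,310.53 × 0.0068958 / (1 − (1+0.0068958)^−240) = $429.47.
Monthly savings = $655.41 − $429.47 = $225.94.
Break-even = $500.00 / $225.94 = 2.21 → 3 months.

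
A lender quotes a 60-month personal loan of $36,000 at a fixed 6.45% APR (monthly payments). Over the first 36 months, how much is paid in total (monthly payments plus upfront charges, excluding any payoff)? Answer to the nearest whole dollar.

At 6.45% the monthly rate is 0.0053750, so the payment is 36,000 × 0.0053750 / (1 − 1.0053750^−60) = $703.54.
Total outlay = 36 × $703.54 = $25,327.44.

$25,327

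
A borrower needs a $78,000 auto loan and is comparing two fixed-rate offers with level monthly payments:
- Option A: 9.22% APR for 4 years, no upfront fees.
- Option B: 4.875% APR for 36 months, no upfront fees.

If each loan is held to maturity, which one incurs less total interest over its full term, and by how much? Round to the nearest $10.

Option A: at 9.22% the monthly rate is 0.0076833, so the payment is 78,000 × 0.0076833 / (1 − 1.0076833^−48) = $1,949.19.
Total interest on Option A = 48 × $1,949.19 − $78,000 = $15,561.12.
Option B: monthly rate = 4.875%/12 = 0.0040625; payment = 78,000 × 0.0040625 / (1 − (1+0.0040625)^−36) = $2,333.35.
Total interest on Option B = 36 × $2,333.35 − $78,000 = $6,000.60.
Option B is lower by $9,560.52.

Option B by $9,560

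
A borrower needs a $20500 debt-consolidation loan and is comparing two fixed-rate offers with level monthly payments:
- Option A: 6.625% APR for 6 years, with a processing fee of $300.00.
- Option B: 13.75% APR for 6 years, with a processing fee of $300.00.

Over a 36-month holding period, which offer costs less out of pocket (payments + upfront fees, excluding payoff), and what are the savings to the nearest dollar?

Option A: monthly rate = 6.625%/12 = 0.0055208; payment = 20,500 × 0.0055208 / (1 − (1+0.0055208)^−72) = $345.82.
Option B: at 13.75% the monthly rate is 0.0114583, so the payment is 20,500 × 0.0114583 / (1 − 1.0114583^−72) = $419.68.
Over 36 months: Option A costs 36 × $345.82 + $300.00 = $12,749.52; Option B costs 36 × $419.68 + $300.00 = $15,408.48.
Option A is cheaper by $15,408.48 − $12,749.52 = $2,658.96.

Option A by $2,659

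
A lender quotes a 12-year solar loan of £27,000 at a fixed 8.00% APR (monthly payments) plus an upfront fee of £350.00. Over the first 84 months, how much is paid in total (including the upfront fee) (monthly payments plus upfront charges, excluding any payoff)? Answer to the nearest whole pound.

£24,900

Monthly rate = 8%/12 = 0.0066667; payment = 27,000 × 0.0066667 / (1 − (1+0.0066667)^−144) = £292.26.
Total outlay = 84 × £292.26 + £350.00 = £24,899.84.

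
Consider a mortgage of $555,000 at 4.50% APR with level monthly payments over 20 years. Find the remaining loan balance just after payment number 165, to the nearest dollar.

With monthly rate i = 4.5%/12 = 0.0037500, the balance after k of n payments is P · [(1+i)^n − (1+i)^k] / [(1+i)^n − 1].
(1+0.0037500)^240 = 2.45546636 and (1+0.0037500)^165 = 1.85445849, so the balance is 555,000 × (2.45546636 − 1.85445849) / (2.45546636 − 1) = $229,176.97.

$229,177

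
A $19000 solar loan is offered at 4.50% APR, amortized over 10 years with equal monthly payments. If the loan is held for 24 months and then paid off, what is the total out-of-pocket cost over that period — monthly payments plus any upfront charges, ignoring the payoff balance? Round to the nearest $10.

Monthly rate = 4.5%/12 = 0.0037500; payment = 19,000 × 0.0037500 / (1 − (1+0.0037500)^−120) = $196.91.
Total outlay = 24 × $196.91 = $4,725.84.

$4,730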